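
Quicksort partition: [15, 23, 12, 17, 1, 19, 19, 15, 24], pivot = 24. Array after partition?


Elements <= 24 go left of pivot.
Result: [15, 23, 12, 17, 1, 19, 19, 15, 24], pivot at index 8


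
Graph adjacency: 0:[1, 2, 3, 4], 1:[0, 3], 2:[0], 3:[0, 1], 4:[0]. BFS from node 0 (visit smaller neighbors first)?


BFS queue: start with [0]
Visit order: [0, 1, 2, 3, 4]


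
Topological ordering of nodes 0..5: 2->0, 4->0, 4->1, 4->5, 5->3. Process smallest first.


Kahn's algorithm, process smallest node first
Order: [2, 4, 0, 1, 5, 3]


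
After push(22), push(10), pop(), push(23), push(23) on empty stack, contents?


push(22) -> [22]
push(10) -> [22, 10]
pop() returns 10 -> [22]
push(23) -> [22, 23]
push(23) -> [22, 23, 23]
Final stack (bottom to top): [22, 23, 23]


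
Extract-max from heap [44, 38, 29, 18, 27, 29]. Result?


Max = 44
Replace root with last, heapify down
Resulting heap: [38, 29, 29, 18, 27]


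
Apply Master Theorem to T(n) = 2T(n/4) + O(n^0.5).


a=2, b=4, c=0.5. log_4(2)=0.5 = c=0.5. Case 2: O(n^c log n) = O(sqrt(n) log n)
Complexity: O(sqrt(n) log n)


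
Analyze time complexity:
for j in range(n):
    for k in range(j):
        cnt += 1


Per nesting level: O(n) * O(n) [triangular over j] = O(n^2)
Complexity: O(n^2)


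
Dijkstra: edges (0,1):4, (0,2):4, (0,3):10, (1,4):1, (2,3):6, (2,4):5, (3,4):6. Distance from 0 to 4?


Dijkstra from 0:
Distances: {0: 0, 1: 4, 2: 4, 3: 10, 4: 5}
Shortest distance to 4 = 5, path = [0, 1, 4]


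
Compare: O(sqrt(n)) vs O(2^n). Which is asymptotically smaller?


sublinear grows slower than exponential
O(sqrt(n)) is asymptotically smaller; O(2^n) grows faster


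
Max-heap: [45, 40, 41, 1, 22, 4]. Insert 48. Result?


Append 48: [45, 40, 41, 1, 22, 4, 48]
Bubble up: swap idx 6(48) with idx 2(41); swap idx 2(48) with idx 0(45)
Result: [48, 40, 45, 1, 22, 4, 41]


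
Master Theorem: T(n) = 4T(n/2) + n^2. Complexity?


a=4, b=2, c=2. log_2(4)=2 = c=2. Case 2: O(n^c log n) = O(n^2 log n)
Complexity: O(n^2 log n)


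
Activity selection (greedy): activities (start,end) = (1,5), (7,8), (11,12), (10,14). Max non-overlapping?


Greedy: pick earliest-ending, then skip overlaps.
Selected (3 activities): [(1, 5), (7, 8), (11, 12)]


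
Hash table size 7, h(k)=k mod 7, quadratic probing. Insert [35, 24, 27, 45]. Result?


Insertions: 35->slot 0; 24->slot 3; 27->slot 6; 45->slot 4
Table: [35, None, None, 24, 45, None, 27]


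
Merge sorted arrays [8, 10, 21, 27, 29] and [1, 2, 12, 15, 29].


Compare heads, take smaller each step.
Merged: [1, 2, 8, 10, 12, 15, 21, 27, 29, 29]


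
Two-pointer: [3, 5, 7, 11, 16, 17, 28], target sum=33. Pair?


Two pointers: lo=0, hi=6
Found pair: (5, 28) summing to 33


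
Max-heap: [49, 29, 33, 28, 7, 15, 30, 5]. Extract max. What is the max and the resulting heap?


Max = 49
Replace root with last, heapify down
Resulting heap: [33, 29, 30, 28, 7, 15, 5]


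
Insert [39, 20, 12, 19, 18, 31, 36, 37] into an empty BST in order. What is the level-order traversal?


Root = 39; build tree by BST insertion.
Level-Order traversal: [39, 20, 12, 31, 19, 36, 18, 37]


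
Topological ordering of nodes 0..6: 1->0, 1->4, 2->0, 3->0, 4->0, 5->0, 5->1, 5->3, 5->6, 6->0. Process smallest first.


Kahn's algorithm, process smallest node first
Order: [2, 5, 1, 3, 4, 6, 0]


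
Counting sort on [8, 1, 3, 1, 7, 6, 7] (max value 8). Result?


Count array: [0, 2, 0, 1, 0, 0, 1, 2, 1]
Reconstruct: [1, 1, 3, 6, 7, 7, 8]


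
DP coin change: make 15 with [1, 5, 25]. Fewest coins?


dp[0]=0; dp[i]=1+min(dp[i-c] for c in coins)
...dp[10]=2, dp[11]=3, dp[12]=4, dp[13]=5, dp[14]=6, dp[15]=3
Minimum coins for 15 = 3


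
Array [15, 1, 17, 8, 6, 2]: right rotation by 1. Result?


Right rotate by 1: [2, 15, 1, 17, 8, 6]


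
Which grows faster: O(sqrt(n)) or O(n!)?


sublinear grows slower than factorial
O(sqrt(n)) is asymptotically smaller; O(n!) grows faster


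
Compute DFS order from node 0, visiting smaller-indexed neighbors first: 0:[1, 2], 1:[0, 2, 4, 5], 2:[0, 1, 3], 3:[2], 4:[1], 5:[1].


DFS stack-based: start with [0]
Visit order: [0, 1, 2, 3, 4, 5]


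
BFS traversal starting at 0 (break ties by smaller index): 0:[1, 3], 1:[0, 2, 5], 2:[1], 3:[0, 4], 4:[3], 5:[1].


BFS queue: start with [0]
Visit order: [0, 1, 3, 2, 5, 4]


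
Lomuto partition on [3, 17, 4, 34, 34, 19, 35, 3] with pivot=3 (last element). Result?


Elements <= 3 go left of pivot.
Result: [3, 3, 4, 34, 34, 19, 35, 17], pivot at index 1


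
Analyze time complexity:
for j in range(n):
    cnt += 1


Per nesting level: O(n) = O(n)
Complexity: O(n)


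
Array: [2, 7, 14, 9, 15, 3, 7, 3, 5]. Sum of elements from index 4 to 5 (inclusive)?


Prefix sums: [0, 2, 9, 23, 32, 47, 50, 57, 60, 65]
Sum[4..5] = prefix[6] - prefix[4] = 50 - 32 = 18


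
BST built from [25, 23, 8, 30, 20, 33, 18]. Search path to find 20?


BST root = 25
Search for 20: compare at each node
Path: [25, 23, 8, 20]


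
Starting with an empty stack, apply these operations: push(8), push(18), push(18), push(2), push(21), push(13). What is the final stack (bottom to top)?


push(8) -> [8]
push(18) -> [8, 18]
push(18) -> [8, 18, 18]
push(2) -> [8, 18, 18, 2]
push(21) -> [8, 18, 18, 2, 21]
push(13) -> [8, 18, 18, 2, 21, 13]
Final stack (bottom to top): [8, 18, 18, 2, 21, 13]


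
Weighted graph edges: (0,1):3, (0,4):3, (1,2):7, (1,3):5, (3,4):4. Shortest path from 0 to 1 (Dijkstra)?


Dijkstra from 0:
Distances: {0: 0, 1: 3, 2: 10, 3: 7, 4: 3}
Shortest distance to 1 = 3, path = [0, 1]


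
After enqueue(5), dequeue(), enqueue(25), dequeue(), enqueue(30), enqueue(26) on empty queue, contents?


enqueue(5) -> [5]
dequeue() returns 5 -> []
enqueue(25) -> [25]
dequeue() returns 25 -> []
enqueue(30) -> [30]
enqueue(26) -> [30, 26]
Final queue (front to back): [30, 26]


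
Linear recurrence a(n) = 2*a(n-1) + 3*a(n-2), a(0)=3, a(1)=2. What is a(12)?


Build bottom-up:
...a(10)=73813, a(11)=221432, a(12)=2*221432+3*73813=664303


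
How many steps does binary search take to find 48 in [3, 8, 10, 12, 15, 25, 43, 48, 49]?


Search for 48:
[0,8] mid=4 arr[4]=15
[5,8] mid=6 arr[6]=43
[7,8] mid=7 arr[7]=48
Total: 3 comparisons


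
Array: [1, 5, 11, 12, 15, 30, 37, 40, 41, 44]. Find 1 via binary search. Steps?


Search for 1:
[0,9] mid=4 arr[4]=15
[0,3] mid=1 arr[1]=5
[0,0] mid=0 arr[0]=1
Total: 3 comparisons


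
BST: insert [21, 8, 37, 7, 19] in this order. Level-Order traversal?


Root = 21; build tree by BST insertion.
Level-Order traversal: [21, 8, 37, 7, 19]


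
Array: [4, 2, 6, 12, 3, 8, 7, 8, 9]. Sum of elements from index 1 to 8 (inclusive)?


Prefix sums: [0, 4, 6, 12, 24, 27, 35, 42, 50, 59]
Sum[1..8] = prefix[9] - prefix[1] = 59 - 4 = 55


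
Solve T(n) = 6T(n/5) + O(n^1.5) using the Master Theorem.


a=6, b=5, c=1.5. log_5(6)=1.113 < c=1.5. Case 3: O(n^c) = O(n^1.500)
Complexity: O(n^1.500)


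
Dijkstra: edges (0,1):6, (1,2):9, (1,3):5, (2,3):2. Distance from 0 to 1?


Dijkstra from 0:
Distances: {0: 0, 1: 6, 2: 13, 3: 11}
Shortest distance to 1 = 6, path = [0, 1]


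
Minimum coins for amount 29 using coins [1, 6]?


dp[0]=0; dp[i]=1+min(dp[i-c] for c in coins)
...dp[24]=4, dp[25]=5, dp[26]=6, dp[27]=7, dp[28]=8, dp[29]=9
Minimum coins for 29 = 9


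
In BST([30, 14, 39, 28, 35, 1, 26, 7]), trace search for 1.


BST root = 30
Search for 1: compare at each node
Path: [30, 14, 1]


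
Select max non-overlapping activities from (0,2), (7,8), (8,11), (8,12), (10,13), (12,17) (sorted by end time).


Greedy: pick earliest-ending, then skip overlaps.
Selected (4 activities): [(0, 2), (7, 8), (8, 11), (12, 17)]


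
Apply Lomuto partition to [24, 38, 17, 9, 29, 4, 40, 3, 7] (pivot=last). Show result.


Elements <= 7 go left of pivot.
Result: [4, 3, 7, 9, 29, 24, 40, 38, 17], pivot at index 2


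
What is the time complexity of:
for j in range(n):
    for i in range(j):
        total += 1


Per nesting level: O(n) * O(n) [triangular over j] = O(n^2)
Complexity: O(n^2)


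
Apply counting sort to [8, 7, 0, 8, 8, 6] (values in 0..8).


Count array: [1, 0, 0, 0, 0, 0, 1, 1, 3]
Reconstruct: [0, 6, 7, 8, 8, 8]


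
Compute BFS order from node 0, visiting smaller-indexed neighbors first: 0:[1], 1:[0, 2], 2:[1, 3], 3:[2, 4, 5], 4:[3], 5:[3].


BFS queue: start with [0]
Visit order: [0, 1, 2, 3, 4, 5]


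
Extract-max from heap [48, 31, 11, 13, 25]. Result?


Max = 48
Replace root with last, heapify down
Resulting heap: [31, 25, 11, 13]


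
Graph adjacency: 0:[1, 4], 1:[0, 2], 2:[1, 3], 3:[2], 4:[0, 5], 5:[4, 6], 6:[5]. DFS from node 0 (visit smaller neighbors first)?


DFS stack-based: start with [0]
Visit order: [0, 1, 2, 3, 4, 5, 6]


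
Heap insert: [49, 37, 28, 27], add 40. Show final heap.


Append 40: [49, 37, 28, 27, 40]
Bubble up: swap idx 4(40) with idx 1(37)
Result: [49, 40, 28, 27, 37]


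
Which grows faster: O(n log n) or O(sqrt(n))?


sublinear grows slower than linearithmic
O(sqrt(n)) is asymptotically smaller; O(n log n) grows faster


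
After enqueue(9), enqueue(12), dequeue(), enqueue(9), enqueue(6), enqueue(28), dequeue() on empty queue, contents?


enqueue(9) -> [9]
enqueue(12) -> [9, 12]
dequeue() returns 9 -> [12]
enqueue(9) -> [12, 9]
enqueue(6) -> [12, 9, 6]
enqueue(28) -> [12, 9, 6, 28]
dequeue() returns 12 -> [9, 6, 28]
Final queue (front to back): [9, 6, 28]


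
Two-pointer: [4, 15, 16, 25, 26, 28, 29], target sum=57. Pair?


Two pointers: lo=0, hi=6
Found pair: (28, 29) summing to 57


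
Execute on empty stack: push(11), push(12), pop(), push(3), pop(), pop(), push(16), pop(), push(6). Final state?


push(11) -> [11]
push(12) -> [11, 12]
pop() returns 12 -> [11]
push(3) -> [11, 3]
pop() returns 3 -> [11]
pop() returns 11 -> []
push(16) -> [16]
pop() returns 16 -> []
push(6) -> [6]
Final stack (bottom to top): [6]


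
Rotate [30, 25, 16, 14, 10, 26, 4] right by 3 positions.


Right rotate by 3: [10, 26, 4, 30, 25, 16, 14]


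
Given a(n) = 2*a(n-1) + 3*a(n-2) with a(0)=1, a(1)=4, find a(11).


Build bottom-up:
...a(9)=24604, a(10)=73811, a(11)=2*73811+3*24604=221434


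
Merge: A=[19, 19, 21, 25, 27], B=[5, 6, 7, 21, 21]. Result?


Compare heads, take smaller each step.
Merged: [5, 6, 7, 19, 19, 21, 21, 21, 25, 27]


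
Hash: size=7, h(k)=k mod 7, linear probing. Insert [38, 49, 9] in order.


Insertions: 38->slot 3; 49->slot 0; 9->slot 2
Table: [49, None, 9, 38, None, None, None]


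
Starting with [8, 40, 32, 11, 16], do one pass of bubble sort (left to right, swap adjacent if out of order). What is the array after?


After one pass: [8, 32, 11, 16, 40]


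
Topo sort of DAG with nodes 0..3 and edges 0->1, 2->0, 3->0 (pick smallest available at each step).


Kahn's algorithm, process smallest node first
Order: [2, 3, 0, 1]


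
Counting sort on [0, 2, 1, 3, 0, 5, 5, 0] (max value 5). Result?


Count array: [3, 1, 1, 1, 0, 2]
Reconstruct: [0, 0, 0, 1, 2, 3, 5, 5]


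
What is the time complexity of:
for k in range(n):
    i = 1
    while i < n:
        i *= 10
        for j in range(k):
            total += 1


Per nesting level: O(n) * O(log n) * O(n) [triangular over k] = O(n^2 log n)
Complexity: O(n^2 log n)


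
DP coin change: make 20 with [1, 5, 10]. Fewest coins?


dp[0]=0; dp[i]=1+min(dp[i-c] for c in coins)
...dp[15]=2, dp[16]=3, dp[17]=4, dp[18]=5, dp[19]=6, dp[20]=2
Minimum coins for 20 = 2


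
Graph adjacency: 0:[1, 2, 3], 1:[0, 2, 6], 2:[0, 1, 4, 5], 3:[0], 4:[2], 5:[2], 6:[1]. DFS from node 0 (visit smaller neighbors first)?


DFS stack-based: start with [0]
Visit order: [0, 1, 2, 4, 5, 6, 3]


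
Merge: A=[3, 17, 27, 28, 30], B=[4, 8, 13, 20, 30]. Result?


Compare heads, take smaller each step.
Merged: [3, 4, 8, 13, 17, 20, 27, 28, 30, 30]


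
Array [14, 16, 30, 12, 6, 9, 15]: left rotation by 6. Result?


Left rotate by 6: [15, 14, 16, 30, 12, 6, 9]


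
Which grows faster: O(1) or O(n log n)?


constant grows slower than linearithmic
O(1) is asymptotically smaller; O(n log n) grows faster


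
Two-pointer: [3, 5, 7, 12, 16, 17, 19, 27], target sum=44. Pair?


Two pointers: lo=0, hi=7
Found pair: (17, 27) summing to 44


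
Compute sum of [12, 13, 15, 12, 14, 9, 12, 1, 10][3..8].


Prefix sums: [0, 12, 25, 40, 52, 66, 75, 87, 88, 98]
Sum[3..8] = prefix[9] - prefix[3] = 98 - 40 = 58


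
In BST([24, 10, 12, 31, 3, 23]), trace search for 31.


BST root = 24
Search for 31: compare at each node
Path: [24, 31]


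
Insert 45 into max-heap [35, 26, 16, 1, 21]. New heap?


Append 45: [35, 26, 16, 1, 21, 45]
Bubble up: swap idx 5(45) with idx 2(16); swap idx 2(45) with idx 0(35)
Result: [45, 26, 35, 1, 21, 16]


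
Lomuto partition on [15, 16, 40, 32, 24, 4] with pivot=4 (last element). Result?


Elements <= 4 go left of pivot.
Result: [4, 16, 40, 32, 24, 15], pivot at index 0


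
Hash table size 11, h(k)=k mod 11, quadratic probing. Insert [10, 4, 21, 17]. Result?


Insertions: 10->slot 10; 4->slot 4; 21->slot 0; 17->slot 6
Table: [21, None, None, None, 4, None, 17, None, None, None, 10]


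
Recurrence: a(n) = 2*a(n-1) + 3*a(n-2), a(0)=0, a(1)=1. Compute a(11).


Build bottom-up:
...a(9)=4921, a(10)=14762, a(11)=2*14762+3*4921=44287


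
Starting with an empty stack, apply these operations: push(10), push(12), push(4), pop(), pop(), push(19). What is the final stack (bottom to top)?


push(10) -> [10]
push(12) -> [10, 12]
push(4) -> [10, 12, 4]
pop() returns 4 -> [10, 12]
pop() returns 12 -> [10]
push(19) -> [10, 19]
Final stack (bottom to top): [10, 19]


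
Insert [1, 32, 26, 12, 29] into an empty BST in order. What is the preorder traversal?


Root = 1; build tree by BST insertion.
Preorder traversal: [1, 32, 26, 12, 29]


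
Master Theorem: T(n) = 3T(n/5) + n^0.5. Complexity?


a=3, b=5, c=0.5. log_5(3)=0.683 > c=0.5. Case 1: O(n^log_b(a)) = O(n^0.683)
Complexity: O(n^0.683)


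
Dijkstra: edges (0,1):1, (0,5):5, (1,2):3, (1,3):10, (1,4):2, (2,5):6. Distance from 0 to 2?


Dijkstra from 0:
Distances: {0: 0, 1: 1, 2: 4, 3: 11, 4: 3, 5: 5}
Shortest distance to 2 = 4, path = [0, 1, 2]


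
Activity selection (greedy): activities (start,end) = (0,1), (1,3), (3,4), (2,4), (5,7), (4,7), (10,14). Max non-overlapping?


Greedy: pick earliest-ending, then skip overlaps.
Selected (5 activities): [(0, 1), (1, 3), (3, 4), (5, 7), (10, 14)]


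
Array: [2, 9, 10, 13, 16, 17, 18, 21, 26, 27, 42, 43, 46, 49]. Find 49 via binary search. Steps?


Search for 49:
[0,13] mid=6 arr[6]=18
[7,13] mid=10 arr[10]=42
[11,13] mid=12 arr[12]=46
[13,13] mid=13 arr[13]=49
Total: 4 comparisons


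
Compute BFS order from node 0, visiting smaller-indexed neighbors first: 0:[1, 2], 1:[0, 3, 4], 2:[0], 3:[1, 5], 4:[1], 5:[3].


BFS queue: start with [0]
Visit order: [0, 1, 2, 3, 4, 5]


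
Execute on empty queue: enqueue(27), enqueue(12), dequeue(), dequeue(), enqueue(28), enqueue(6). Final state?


enqueue(27) -> [27]
enqueue(12) -> [27, 12]
dequeue() returns 27 -> [12]
dequeue() returns 12 -> []
enqueue(28) -> [28]
enqueue(6) -> [28, 6]
Final queue (front to back): [28, 6]


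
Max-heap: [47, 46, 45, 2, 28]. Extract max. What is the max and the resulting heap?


Max = 47
Replace root with last, heapify down
Resulting heap: [46, 28, 45, 2]


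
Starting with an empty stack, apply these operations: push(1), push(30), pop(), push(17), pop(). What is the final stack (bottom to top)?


push(1) -> [1]
push(30) -> [1, 30]
pop() returns 30 -> [1]
push(17) -> [1, 17]
pop() returns 17 -> [1]
Final stack (bottom to top): [1]


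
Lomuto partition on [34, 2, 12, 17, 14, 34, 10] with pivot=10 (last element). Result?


Elements <= 10 go left of pivot.
Result: [2, 10, 12, 17, 14, 34, 34], pivot at index 1


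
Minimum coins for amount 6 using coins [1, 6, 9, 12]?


dp[0]=0; dp[i]=1+min(dp[i-c] for c in coins)
...dp[1]=1, dp[2]=2, dp[3]=3, dp[4]=4, dp[5]=5, dp[6]=1
Minimum coins for 6 = 1


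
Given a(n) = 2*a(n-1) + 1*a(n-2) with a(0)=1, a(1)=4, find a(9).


Build bottom-up:
...a(7)=746, a(8)=1801, a(9)=2*1801+1*746=4348


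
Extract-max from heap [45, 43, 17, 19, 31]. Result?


Max = 45
Replace root with last, heapify down
Resulting heap: [43, 31, 17, 19]


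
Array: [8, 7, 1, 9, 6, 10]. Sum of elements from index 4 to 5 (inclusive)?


Prefix sums: [0, 8, 15, 16, 25, 31, 41]
Sum[4..5] = prefix[6] - prefix[4] = 41 - 25 = 16


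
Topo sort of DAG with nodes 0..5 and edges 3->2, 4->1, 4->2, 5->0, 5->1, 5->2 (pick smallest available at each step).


Kahn's algorithm, process smallest node first
Order: [3, 4, 5, 0, 1, 2]


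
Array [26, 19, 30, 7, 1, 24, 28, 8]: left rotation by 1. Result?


Left rotate by 1: [19, 30, 7, 1, 24, 28, 8, 26]


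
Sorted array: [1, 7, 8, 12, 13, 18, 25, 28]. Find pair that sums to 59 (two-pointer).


Two pointers: lo=0, hi=7
No pair sums to 59


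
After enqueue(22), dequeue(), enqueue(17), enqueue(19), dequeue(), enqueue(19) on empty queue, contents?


enqueue(22) -> [22]
dequeue() returns 22 -> []
enqueue(17) -> [17]
enqueue(19) -> [17, 19]
dequeue() returns 17 -> [19]
enqueue(19) -> [19, 19]
Final queue (front to back): [19, 19]


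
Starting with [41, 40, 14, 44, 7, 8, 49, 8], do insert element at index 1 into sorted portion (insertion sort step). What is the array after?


After one pass: [40, 41, 14, 44, 7, 8, 49, 8]


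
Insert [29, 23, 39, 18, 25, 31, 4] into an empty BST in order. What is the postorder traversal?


Root = 29; build tree by BST insertion.
Postorder traversal: [4, 18, 25, 23, 31, 39, 29]


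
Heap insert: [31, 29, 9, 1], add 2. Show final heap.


Append 2: [31, 29, 9, 1, 2]
Bubble up: no swaps needed
Result: [31, 29, 9, 1, 2]


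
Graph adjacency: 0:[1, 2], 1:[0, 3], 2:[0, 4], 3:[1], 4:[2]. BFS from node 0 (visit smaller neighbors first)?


BFS queue: start with [0]
Visit order: [0, 1, 2, 3, 4]


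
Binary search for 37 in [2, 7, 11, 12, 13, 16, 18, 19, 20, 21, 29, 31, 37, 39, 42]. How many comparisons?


Search for 37:
[0,14] mid=7 arr[7]=19
[8,14] mid=11 arr[11]=31
[12,14] mid=13 arr[13]=39
[12,12] mid=12 arr[12]=37
Total: 4 comparisons


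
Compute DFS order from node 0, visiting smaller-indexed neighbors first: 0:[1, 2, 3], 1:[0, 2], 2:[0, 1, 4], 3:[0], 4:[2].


DFS stack-based: start with [0]
Visit order: [0, 1, 2, 4, 3]


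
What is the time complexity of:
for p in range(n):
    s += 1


Per nesting level: O(n) = O(n)
Complexity: O(n)


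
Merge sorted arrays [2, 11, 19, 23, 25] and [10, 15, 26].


Compare heads, take smaller each step.
Merged: [2, 10, 11, 15, 19, 23, 25, 26]


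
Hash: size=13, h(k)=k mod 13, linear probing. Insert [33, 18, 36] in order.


Insertions: 33->slot 7; 18->slot 5; 36->slot 10
Table: [None, None, None, None, None, 18, None, 33, None, None, 36, None, None]


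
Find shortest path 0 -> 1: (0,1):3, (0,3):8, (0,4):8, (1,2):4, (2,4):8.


Dijkstra from 0:
Distances: {0: 0, 1: 3, 2: 7, 3: 8, 4: 8}
Shortest distance to 1 = 3, path = [0, 1]


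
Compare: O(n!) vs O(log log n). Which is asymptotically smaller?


double-logarithmic grows slower than factorial
O(log log n) is asymptotically smaller; O(n!) grows faster


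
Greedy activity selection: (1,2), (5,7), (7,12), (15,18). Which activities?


Greedy: pick earliest-ending, then skip overlaps.
Selected (4 activities): [(1, 2), (5, 7), (7, 12), (15, 18)]


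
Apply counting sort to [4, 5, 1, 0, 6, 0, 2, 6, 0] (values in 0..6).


Count array: [3, 1, 1, 0, 1, 1, 2]
Reconstruct: [0, 0, 0, 1, 2, 4, 5, 6, 6]


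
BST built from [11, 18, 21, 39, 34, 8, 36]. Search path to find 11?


BST root = 11
Search for 11: compare at each node
Path: [11]


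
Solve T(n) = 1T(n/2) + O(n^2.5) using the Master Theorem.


a=1, b=2, c=2.5. log_2(1)=0 < c=2.5. Case 3: O(n^c) = O(n^2.500)
Complexity: O(n^2.500)


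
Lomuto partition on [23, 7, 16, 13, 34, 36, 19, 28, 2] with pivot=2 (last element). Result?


Elements <= 2 go left of pivot.
Result: [2, 7, 16, 13, 34, 36, 19, 28, 23], pivot at index 0


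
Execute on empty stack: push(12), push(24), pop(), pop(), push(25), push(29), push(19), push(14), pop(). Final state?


push(12) -> [12]
push(24) -> [12, 24]
pop() returns 24 -> [12]
pop() returns 12 -> []
push(25) -> [25]
push(29) -> [25, 29]
push(19) -> [25, 29, 19]
push(14) -> [25, 29, 19, 14]
pop() returns 14 -> [25, 29, 19]
Final stack (bottom to top): [25, 29, 19]


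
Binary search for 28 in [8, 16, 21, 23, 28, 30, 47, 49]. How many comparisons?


Search for 28:
[0,7] mid=3 arr[3]=23
[4,7] mid=5 arr[5]=30
[4,4] mid=4 arr[4]=28
Total: 3 comparisons


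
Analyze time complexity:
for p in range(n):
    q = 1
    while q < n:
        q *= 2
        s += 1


Per nesting level: O(n) * O(log n) = O(n log n)
Complexity: O(n log n)


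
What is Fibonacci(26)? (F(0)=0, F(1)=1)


F(n)=F(n-1)+F(n-2)
...F(24)=46368, F(25)=75025, F(26)=121393


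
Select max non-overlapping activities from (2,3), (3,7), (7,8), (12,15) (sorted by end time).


Greedy: pick earliest-ending, then skip overlaps.
Selected (4 activities): [(2, 3), (3, 7), (7, 8), (12, 15)]


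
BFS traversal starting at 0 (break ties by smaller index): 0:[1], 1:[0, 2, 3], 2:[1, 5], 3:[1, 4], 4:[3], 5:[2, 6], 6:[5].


BFS queue: start with [0]
Visit order: [0, 1, 2, 3, 5, 4, 6]


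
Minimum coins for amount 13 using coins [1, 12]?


dp[0]=0; dp[i]=1+min(dp[i-c] for c in coins)
...dp[8]=8, dp[9]=9, dp[10]=10, dp[11]=11, dp[12]=1, dp[13]=2
Minimum coins for 13 = 2


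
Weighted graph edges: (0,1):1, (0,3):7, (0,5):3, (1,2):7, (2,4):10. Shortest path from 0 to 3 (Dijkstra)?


Dijkstra from 0:
Distances: {0: 0, 1: 1, 2: 8, 3: 7, 4: 18, 5: 3}
Shortest distance to 3 = 7, path = [0, 3]


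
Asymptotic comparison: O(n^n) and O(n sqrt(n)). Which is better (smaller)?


n^1.5 grows slower than n^n
O(n sqrt(n)) is asymptotically smaller; O(n^n) grows faster


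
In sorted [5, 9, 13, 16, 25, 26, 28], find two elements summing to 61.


Two pointers: lo=0, hi=6
No pair sums to 61


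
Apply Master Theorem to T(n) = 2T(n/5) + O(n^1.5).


a=2, b=5, c=1.5. log_5(2)=0.431 < c=1.5. Case 3: O(n^c) = O(n^1.500)
Complexity: O(n^1.500)


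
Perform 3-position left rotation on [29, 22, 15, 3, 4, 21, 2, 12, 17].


Left rotate by 3: [3, 4, 21, 2, 12, 17, 29, 22, 15]


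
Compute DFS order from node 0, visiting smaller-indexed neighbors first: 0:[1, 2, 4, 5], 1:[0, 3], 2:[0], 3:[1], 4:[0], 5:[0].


DFS stack-based: start with [0]
Visit order: [0, 1, 3, 2, 4, 5]


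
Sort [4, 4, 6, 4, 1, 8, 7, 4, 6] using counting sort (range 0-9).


Count array: [0, 1, 0, 0, 4, 0, 2, 1, 1, 0]
Reconstruct: [1, 4, 4, 4, 4, 6, 6, 7, 8]


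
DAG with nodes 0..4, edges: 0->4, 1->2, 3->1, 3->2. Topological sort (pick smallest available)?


Kahn's algorithm, process smallest node first
Order: [0, 3, 1, 2, 4]


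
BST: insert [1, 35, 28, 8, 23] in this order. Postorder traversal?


Root = 1; build tree by BST insertion.
Postorder traversal: [23, 8, 28, 35, 1]


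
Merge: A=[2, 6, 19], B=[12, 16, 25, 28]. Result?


Compare heads, take smaller each step.
Merged: [2, 6, 12, 16, 19, 25, 28]


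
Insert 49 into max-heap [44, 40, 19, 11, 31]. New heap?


Append 49: [44, 40, 19, 11, 31, 49]
Bubble up: swap idx 5(49) with idx 2(19); swap idx 2(49) with idx 0(44)
Result: [49, 40, 44, 11, 31, 19]


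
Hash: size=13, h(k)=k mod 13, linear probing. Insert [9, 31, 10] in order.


Insertions: 9->slot 9; 31->slot 5; 10->slot 10
Table: [None, None, None, None, None, 31, None, None, None, 9, 10, None, None]


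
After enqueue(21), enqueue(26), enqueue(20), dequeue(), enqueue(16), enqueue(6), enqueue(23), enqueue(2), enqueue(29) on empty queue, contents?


enqueue(21) -> [21]
enqueue(26) -> [21, 26]
enqueue(20) -> [21, 26, 20]
dequeue() returns 21 -> [26, 20]
enqueue(16) -> [26, 20, 16]
enqueue(6) -> [26, 20, 16, 6]
enqueue(23) -> [26, 20, 16, 6, 23]
enqueue(2) -> [26, 20, 16, 6, 23, 2]
enqueue(29) -> [26, 20, 16, 6, 23, 2, 29]
Final queue (front to back): [26, 20, 16, 6, 23, 2, 29]


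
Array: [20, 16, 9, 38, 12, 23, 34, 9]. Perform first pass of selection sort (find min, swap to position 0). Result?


After one pass: [9, 16, 20, 38, 12, 23, 34, 9]


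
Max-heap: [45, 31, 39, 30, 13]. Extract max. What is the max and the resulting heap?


Max = 45
Replace root with last, heapify down
Resulting heap: [39, 31, 13, 30]


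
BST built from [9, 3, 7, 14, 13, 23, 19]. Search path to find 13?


BST root = 9
Search for 13: compare at each node
Path: [9, 14, 13]


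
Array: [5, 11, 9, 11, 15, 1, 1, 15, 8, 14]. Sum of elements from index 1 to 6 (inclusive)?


Prefix sums: [0, 5, 16, 25, 36, 51, 52, 53, 68, 76, 90]
Sum[1..6] = prefix[7] - prefix[1] = 53 - 5 = 48


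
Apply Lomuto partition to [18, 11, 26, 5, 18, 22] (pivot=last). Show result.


Elements <= 22 go left of pivot.
Result: [18, 11, 5, 18, 22, 26], pivot at index 4


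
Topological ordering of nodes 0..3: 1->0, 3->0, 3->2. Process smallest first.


Kahn's algorithm, process smallest node first
Order: [1, 3, 0, 2]


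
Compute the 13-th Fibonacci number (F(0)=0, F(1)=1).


F(n)=F(n-1)+F(n-2)
...F(11)=89, F(12)=144, F(13)=233


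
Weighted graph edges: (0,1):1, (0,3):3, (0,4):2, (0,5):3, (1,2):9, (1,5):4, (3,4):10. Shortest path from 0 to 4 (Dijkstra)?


Dijkstra from 0:
Distances: {0: 0, 1: 1, 2: 10, 3: 3, 4: 2, 5: 3}
Shortest distance to 4 = 2, path = [0, 4]


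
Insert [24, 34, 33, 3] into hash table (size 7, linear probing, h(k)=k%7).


Insertions: 24->slot 3; 34->slot 6; 33->slot 5; 3->slot 4
Table: [None, None, None, 24, 3, 33, 34]


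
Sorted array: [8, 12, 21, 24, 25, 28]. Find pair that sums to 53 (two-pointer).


Two pointers: lo=0, hi=5
Found pair: (25, 28) summing to 53


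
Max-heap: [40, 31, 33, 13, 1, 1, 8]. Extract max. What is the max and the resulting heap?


Max = 40
Replace root with last, heapify down
Resulting heap: [33, 31, 8, 13, 1, 1]


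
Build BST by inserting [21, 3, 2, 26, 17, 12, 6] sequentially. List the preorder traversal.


Root = 21; build tree by BST insertion.
Preorder traversal: [21, 3, 2, 17, 12, 6, 26]


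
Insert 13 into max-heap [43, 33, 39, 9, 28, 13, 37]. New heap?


Append 13: [43, 33, 39, 9, 28, 13, 37, 13]
Bubble up: swap idx 7(13) with idx 3(9)
Result: [43, 33, 39, 13, 28, 13, 37, 9]


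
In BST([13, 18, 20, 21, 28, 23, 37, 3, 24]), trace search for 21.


BST root = 13
Search for 21: compare at each node
Path: [13, 18, 20, 21]


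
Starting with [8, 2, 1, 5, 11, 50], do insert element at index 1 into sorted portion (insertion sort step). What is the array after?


After one pass: [2, 8, 1, 5, 11, 50]


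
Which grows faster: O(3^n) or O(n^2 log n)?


n^2 log n grows slower than exponential (base 3)
O(n^2 log n) is asymptotically smaller; O(3^n) grows faster


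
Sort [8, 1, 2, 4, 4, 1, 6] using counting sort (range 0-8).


Count array: [0, 2, 1, 0, 2, 0, 1, 0, 1]
Reconstruct: [1, 1, 2, 4, 4, 6, 8]


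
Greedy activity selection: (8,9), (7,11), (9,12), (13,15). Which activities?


Greedy: pick earliest-ending, then skip overlaps.
Selected (3 activities): [(8, 9), (9, 12), (13, 15)]


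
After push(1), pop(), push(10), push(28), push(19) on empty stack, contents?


push(1) -> [1]
pop() returns 1 -> []
push(10) -> [10]
push(28) -> [10, 28]
push(19) -> [10, 28, 19]
Final stack (bottom to top): [10, 28, 19]


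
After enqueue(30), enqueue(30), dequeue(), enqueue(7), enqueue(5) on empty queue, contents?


enqueue(30) -> [30]
enqueue(30) -> [30, 30]
dequeue() returns 30 -> [30]
enqueue(7) -> [30, 7]
enqueue(5) -> [30, 7, 5]
Final queue (front to back): [30, 7, 5]


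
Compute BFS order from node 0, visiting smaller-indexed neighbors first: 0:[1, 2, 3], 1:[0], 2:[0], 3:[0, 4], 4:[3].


BFS queue: start with [0]
Visit order: [0, 1, 2, 3, 4]


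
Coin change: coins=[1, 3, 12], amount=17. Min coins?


dp[0]=0; dp[i]=1+min(dp[i-c] for c in coins)
...dp[12]=1, dp[13]=2, dp[14]=3, dp[15]=2, dp[16]=3, dp[17]=4
Minimum coins for 17 = 4


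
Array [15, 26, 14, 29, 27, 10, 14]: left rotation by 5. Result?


Left rotate by 5: [10, 14, 15, 26, 14, 29, 27]


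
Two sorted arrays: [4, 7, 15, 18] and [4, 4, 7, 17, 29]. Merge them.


Compare heads, take smaller each step.
Merged: [4, 4, 4, 7, 7, 15, 17, 18, 29]


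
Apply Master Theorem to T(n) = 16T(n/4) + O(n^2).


a=16, b=4, c=2. log_4(16)=2 = c=2. Case 2: O(n^c log n) = O(n^2 log n)
Complexity: O(n^2 log n)


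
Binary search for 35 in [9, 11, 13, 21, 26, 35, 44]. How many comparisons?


Search for 35:
[0,6] mid=3 arr[3]=21
[4,6] mid=5 arr[5]=35
Total: 2 comparisons


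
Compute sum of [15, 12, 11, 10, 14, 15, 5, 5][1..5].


Prefix sums: [0, 15, 27, 38, 48, 62, 77, 82, 87]
Sum[1..5] = prefix[6] - prefix[1] = 77 - 15 = 62


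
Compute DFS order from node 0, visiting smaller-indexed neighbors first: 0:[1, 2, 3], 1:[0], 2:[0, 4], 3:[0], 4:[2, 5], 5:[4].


DFS stack-based: start with [0]
Visit order: [0, 1, 2, 4, 5, 3]


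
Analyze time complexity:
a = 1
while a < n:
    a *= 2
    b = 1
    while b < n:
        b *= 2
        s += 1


Per nesting level: O(log n) * O(log n) = O((log n)^2)
Complexity: O((log n)^2)


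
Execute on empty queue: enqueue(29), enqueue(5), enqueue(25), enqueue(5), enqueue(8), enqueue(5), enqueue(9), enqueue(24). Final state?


enqueue(29) -> [29]
enqueue(5) -> [29, 5]
enqueue(25) -> [29, 5, 25]
enqueue(5) -> [29, 5, 25, 5]
enqueue(8) -> [29, 5, 25, 5, 8]
enqueue(5) -> [29, 5, 25, 5, 8, 5]
enqueue(9) -> [29, 5, 25, 5, 8, 5, 9]
enqueue(24) -> [29, 5, 25, 5, 8, 5, 9, 24]
Final queue (front to back): [29, 5, 25, 5, 8, 5, 9, 24]


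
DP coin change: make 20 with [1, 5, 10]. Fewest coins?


dp[0]=0; dp[i]=1+min(dp[i-c] for c in coins)
...dp[15]=2, dp[16]=3, dp[17]=4, dp[18]=5, dp[19]=6, dp[20]=2
Minimum coins for 20 = 2


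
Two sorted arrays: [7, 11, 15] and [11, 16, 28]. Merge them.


Compare heads, take smaller each step.
Merged: [7, 11, 11, 15, 16, 28]


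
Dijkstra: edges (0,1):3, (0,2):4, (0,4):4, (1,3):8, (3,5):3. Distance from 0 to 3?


Dijkstra from 0:
Distances: {0: 0, 1: 3, 2: 4, 3: 11, 4: 4, 5: 14}
Shortest distance to 3 = 11, path = [0, 1, 3]


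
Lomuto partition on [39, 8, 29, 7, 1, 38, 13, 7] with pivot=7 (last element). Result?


Elements <= 7 go left of pivot.
Result: [7, 1, 7, 39, 8, 38, 13, 29], pivot at index 2


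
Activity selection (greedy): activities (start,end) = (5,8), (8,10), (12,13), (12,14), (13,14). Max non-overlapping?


Greedy: pick earliest-ending, then skip overlaps.
Selected (4 activities): [(5, 8), (8, 10), (12, 13), (13, 14)]


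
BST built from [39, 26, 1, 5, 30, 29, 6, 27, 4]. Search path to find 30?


BST root = 39
Search for 30: compare at each node
Path: [39, 26, 30]


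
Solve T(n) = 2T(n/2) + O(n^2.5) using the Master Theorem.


a=2, b=2, c=2.5. log_2(2)=1 < c=2.5. Case 3: O(n^c) = O(n^2.500)
Complexity: O(n^2.500)


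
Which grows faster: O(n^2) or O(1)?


constant grows slower than quadratic
O(1) is asymptotically smaller; O(n^2) grows faster


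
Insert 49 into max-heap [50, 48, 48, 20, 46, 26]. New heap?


Append 49: [50, 48, 48, 20, 46, 26, 49]
Bubble up: swap idx 6(49) with idx 2(48)
Result: [50, 48, 49, 20, 46, 26, 48]


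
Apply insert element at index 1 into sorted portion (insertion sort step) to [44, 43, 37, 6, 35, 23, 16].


After one pass: [43, 44, 37, 6, 35, 23, 16]


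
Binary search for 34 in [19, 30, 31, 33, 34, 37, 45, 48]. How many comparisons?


Search for 34:
[0,7] mid=3 arr[3]=33
[4,7] mid=5 arr[5]=37
[4,4] mid=4 arr[4]=34
Total: 3 comparisons


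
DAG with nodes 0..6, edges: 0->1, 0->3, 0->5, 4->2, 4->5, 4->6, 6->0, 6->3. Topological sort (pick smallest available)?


Kahn's algorithm, process smallest node first
Order: [4, 2, 6, 0, 1, 3, 5]


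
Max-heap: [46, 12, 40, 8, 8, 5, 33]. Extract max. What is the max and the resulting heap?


Max = 46
Replace root with last, heapify down
Resulting heap: [40, 12, 33, 8, 8, 5]


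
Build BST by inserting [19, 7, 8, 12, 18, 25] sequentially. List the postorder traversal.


Root = 19; build tree by BST insertion.
Postorder traversal: [18, 12, 8, 7, 25, 19]


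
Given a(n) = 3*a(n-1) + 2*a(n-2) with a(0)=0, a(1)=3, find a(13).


Build bottom-up:
...a(11)=851001, a(12)=3030885, a(13)=3*3030885+2*851001=10794657


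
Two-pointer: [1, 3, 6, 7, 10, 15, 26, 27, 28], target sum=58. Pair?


Two pointers: lo=0, hi=8
No pair sums to 58


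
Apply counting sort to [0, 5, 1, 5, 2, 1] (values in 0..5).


Count array: [1, 2, 1, 0, 0, 2]
Reconstruct: [0, 1, 1, 2, 5, 5]


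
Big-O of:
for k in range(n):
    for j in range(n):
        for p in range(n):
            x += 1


Per nesting level: O(n) * O(n) * O(n) = O(n^3)
Complexity: O(n^3)


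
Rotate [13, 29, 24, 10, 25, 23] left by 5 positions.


Left rotate by 5: [23, 13, 29, 24, 10, 25]


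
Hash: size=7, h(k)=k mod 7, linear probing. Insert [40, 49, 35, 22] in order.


Insertions: 40->slot 5; 49->slot 0; 35->slot 1; 22->slot 2
Table: [49, 35, 22, None, None, 40, None]


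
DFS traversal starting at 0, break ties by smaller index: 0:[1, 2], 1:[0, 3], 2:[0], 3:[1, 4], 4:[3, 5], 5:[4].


DFS stack-based: start with [0]
Visit order: [0, 1, 3, 4, 5, 2]


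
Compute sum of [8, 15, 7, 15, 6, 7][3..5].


Prefix sums: [0, 8, 23, 30, 45, 51, 58]
Sum[3..5] = prefix[6] - prefix[3] = 58 - 30 = 28


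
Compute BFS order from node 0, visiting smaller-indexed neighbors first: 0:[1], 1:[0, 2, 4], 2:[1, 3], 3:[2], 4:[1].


BFS queue: start with [0]
Visit order: [0, 1, 2, 4, 3]


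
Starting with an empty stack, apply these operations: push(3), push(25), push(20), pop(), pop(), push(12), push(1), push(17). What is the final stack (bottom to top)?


push(3) -> [3]
push(25) -> [3, 25]
push(20) -> [3, 25, 20]
pop() returns 20 -> [3, 25]
pop() returns 25 -> [3]
push(12) -> [3, 12]
push(1) -> [3, 12, 1]
push(17) -> [3, 12, 1, 17]
Final stack (bottom to top): [3, 12, 1, 17]


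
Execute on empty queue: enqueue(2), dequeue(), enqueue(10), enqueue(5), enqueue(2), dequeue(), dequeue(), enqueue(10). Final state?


enqueue(2) -> [2]
dequeue() returns 2 -> []
enqueue(10) -> [10]
enqueue(5) -> [10, 5]
enqueue(2) -> [10, 5, 2]
dequeue() returns 10 -> [5, 2]
dequeue() returns 5 -> [2]
enqueue(10) -> [2, 10]
Final queue (front to back): [2, 10]


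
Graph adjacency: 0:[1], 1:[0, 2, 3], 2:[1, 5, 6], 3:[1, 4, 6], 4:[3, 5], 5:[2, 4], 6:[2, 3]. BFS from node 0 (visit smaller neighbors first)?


BFS queue: start with [0]
Visit order: [0, 1, 2, 3, 5, 6, 4]


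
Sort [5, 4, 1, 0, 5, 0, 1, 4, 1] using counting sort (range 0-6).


Count array: [2, 3, 0, 0, 2, 2, 0]
Reconstruct: [0, 0, 1, 1, 1, 4, 4, 5, 5]


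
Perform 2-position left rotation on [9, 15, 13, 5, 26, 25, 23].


Left rotate by 2: [13, 5, 26, 25, 23, 9, 15]


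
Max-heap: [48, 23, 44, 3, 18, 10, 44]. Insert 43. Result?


Append 43: [48, 23, 44, 3, 18, 10, 44, 43]
Bubble up: swap idx 7(43) with idx 3(3); swap idx 3(43) with idx 1(23)
Result: [48, 43, 44, 23, 18, 10, 44, 3]


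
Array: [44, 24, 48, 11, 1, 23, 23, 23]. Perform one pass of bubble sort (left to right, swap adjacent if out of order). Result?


After one pass: [24, 44, 11, 1, 23, 23, 23, 48]


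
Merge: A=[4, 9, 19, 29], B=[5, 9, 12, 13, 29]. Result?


Compare heads, take smaller each step.
Merged: [4, 5, 9, 9, 12, 13, 19, 29, 29]


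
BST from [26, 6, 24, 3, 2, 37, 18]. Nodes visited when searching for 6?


BST root = 26
Search for 6: compare at each node
Path: [26, 6]


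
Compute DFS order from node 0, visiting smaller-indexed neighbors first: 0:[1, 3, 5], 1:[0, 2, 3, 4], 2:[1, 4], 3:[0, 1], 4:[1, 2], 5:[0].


DFS stack-based: start with [0]
Visit order: [0, 1, 2, 4, 3, 5]


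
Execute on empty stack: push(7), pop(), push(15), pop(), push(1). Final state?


push(7) -> [7]
pop() returns 7 -> []
push(15) -> [15]
pop() returns 15 -> []
push(1) -> [1]
Final stack (bottom to top): [1]


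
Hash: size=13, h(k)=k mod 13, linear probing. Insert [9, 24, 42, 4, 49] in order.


Insertions: 9->slot 9; 24->slot 11; 42->slot 3; 4->slot 4; 49->slot 10
Table: [None, None, None, 42, 4, None, None, None, None, 9, 49, 24, None]


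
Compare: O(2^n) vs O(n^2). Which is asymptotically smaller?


quadratic grows slower than exponential
O(n^2) is asymptotically smaller; O(2^n) grows faster


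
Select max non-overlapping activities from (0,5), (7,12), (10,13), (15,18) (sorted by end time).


Greedy: pick earliest-ending, then skip overlaps.
Selected (3 activities): [(0, 5), (7, 12), (15, 18)]


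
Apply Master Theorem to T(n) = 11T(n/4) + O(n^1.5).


a=11, b=4, c=1.5. log_4(11)=1.730 > c=1.5. Case 1: O(n^log_b(a)) = O(n^1.730)
Complexity: O(n^1.730)


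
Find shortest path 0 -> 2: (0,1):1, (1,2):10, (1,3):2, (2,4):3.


Dijkstra from 0:
Distances: {0: 0, 1: 1, 2: 11, 3: 3, 4: 14}
Shortest distance to 2 = 11, path = [0, 1, 2]


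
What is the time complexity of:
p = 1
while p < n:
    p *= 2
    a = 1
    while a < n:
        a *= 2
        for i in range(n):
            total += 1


Per nesting level: O(log n) * O(log n) * O(n) = O(n (log n)^2)
Complexity: O(n (log n)^2)


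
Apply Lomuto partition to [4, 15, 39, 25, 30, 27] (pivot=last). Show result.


Elements <= 27 go left of pivot.
Result: [4, 15, 25, 27, 30, 39], pivot at index 3


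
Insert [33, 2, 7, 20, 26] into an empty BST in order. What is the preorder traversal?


Root = 33; build tree by BST insertion.
Preorder traversal: [33, 2, 7, 20, 26]


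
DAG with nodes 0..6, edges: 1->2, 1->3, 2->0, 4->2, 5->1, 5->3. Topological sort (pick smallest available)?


Kahn's algorithm, process smallest node first
Order: [4, 5, 1, 2, 0, 3, 6]


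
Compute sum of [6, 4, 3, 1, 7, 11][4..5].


Prefix sums: [0, 6, 10, 13, 14, 21, 32]
Sum[4..5] = prefix[6] - prefix[4] = 32 - 14 = 18


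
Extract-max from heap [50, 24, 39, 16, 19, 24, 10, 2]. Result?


Max = 50
Replace root with last, heapify down
Resulting heap: [39, 24, 24, 16, 19, 2, 10]


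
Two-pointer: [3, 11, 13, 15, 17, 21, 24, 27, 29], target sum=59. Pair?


Two pointers: lo=0, hi=8
No pair sums to 59


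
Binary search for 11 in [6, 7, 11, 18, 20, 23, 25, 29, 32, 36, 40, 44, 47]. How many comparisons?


Search for 11:
[0,12] mid=6 arr[6]=25
[0,5] mid=2 arr[2]=11
Total: 2 comparisons


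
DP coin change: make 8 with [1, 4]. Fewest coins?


dp[0]=0; dp[i]=1+min(dp[i-c] for c in coins)
...dp[3]=3, dp[4]=1, dp[5]=2, dp[6]=3, dp[7]=4, dp[8]=2
Minimum coins for 8 = 2


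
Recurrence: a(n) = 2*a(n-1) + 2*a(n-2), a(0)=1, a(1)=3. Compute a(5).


Build bottom-up:
...a(3)=22, a(4)=60, a(5)=2*60+2*22=164


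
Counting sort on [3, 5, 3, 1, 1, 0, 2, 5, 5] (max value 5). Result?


Count array: [1, 2, 1, 2, 0, 3]
Reconstruct: [0, 1, 1, 2, 3, 3, 5, 5, 5]


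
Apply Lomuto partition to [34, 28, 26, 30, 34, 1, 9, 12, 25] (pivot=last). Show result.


Elements <= 25 go left of pivot.
Result: [1, 9, 12, 25, 34, 34, 28, 26, 30], pivot at index 3
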